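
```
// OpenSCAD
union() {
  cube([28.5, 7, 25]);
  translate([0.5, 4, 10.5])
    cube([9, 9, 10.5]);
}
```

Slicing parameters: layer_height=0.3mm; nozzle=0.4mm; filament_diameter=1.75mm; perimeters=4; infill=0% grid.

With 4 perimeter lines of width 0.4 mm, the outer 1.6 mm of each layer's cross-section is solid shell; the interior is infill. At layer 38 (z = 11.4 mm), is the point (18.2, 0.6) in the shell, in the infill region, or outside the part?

shell

At z = 11.4 mm: the 28.5×7 cube contributes its full rectangle; the 9×9 cube at (0.5, 4) contributes its full rectangle; Combining (union): the regions partially overlap (shared area 27.00 mm²), so overlapping operands fuse into one piece — 1 connected region. Overall, the cross-section is a single solid region. The nearest boundary edge runs (28.50, 0.00)→(0.00, 0.00); distance from the point to it = 0.60 mm. The point is inside the cross-section, 0.60 mm from the nearest boundary — within the 1.6 mm shell band (4 × 0.4).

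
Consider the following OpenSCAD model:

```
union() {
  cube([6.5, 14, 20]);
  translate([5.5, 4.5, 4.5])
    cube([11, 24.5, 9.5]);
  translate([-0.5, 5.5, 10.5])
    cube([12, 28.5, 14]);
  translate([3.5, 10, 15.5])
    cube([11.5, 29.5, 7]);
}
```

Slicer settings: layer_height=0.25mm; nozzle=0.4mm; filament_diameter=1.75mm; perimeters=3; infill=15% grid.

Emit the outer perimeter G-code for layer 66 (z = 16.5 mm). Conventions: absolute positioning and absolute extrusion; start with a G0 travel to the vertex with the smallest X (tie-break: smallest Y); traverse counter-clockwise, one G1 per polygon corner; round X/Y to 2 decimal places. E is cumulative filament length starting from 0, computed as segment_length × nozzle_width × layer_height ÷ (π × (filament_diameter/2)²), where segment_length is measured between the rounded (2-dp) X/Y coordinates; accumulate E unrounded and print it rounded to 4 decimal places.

At z = 16.5 mm: the cube (footprint 6.5×14) is included at this height; the cube at (5.5, 4.5) is not intersected at this z (z outside [4.5, 14]); the cube at (-0.5, 5.5) (footprint 12×28.5) is included at this height; the cube at (3.5, 10) (footprint 11.5×29.5) is included at this height; Taking the union: the regions partially overlap (shared area 247.25 mm²), so overlapping operands fuse into one piece — 1 connected region. The outline is a single polygon with 12 vertices. Extrusion per mm of travel: 0.4 × 0.25 / (π × 0.875²) = 0.041575. Accumulating E over each segment gives final E = 4.5733.

G0 X-0.50 Y5.50 Z16.50
G1 X0.00 Y5.50 E0.0208
G1 X0.00 Y0.00 E0.2495
G1 X6.50 Y0.00 E0.5197
G1 X6.50 Y5.50 E0.7484
G1 X11.50 Y5.50 E0.9562
G1 X11.50 Y10.00 E1.1433
G1 X15.00 Y10.00 E1.2888
G1 X15.00 Y39.50 E2.5153
G1 X3.50 Y39.50 E2.9934
G1 X3.50 Y34.00 E3.2221
G1 X-0.50 Y34.00 E3.3884
G1 X-0.50 Y5.50 E4.5733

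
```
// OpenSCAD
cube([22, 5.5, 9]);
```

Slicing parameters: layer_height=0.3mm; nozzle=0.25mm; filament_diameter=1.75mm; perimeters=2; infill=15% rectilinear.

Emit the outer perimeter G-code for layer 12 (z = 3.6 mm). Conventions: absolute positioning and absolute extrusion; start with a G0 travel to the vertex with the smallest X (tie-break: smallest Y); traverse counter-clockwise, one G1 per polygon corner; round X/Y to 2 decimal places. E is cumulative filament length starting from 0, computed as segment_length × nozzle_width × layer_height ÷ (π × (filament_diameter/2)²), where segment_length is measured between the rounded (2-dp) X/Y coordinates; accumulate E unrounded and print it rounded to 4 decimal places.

G0 X0.00 Y0.00 Z3.60
G1 X22.00 Y0.00 E0.6860
G1 X22.00 Y5.50 E0.8575
G1 X0.00 Y5.50 E1.5435
G1 X0.00 Y0.00 E1.7150

At z = 3.6 mm: the 22×5.5 cube contributes its full rectangle. The outline is a single polygon with 4 vertices. Extrusion per mm of travel: 0.25 × 0.3 / (π × 0.875²) = 0.031181. Accumulating E over each segment gives final E = 1.7150.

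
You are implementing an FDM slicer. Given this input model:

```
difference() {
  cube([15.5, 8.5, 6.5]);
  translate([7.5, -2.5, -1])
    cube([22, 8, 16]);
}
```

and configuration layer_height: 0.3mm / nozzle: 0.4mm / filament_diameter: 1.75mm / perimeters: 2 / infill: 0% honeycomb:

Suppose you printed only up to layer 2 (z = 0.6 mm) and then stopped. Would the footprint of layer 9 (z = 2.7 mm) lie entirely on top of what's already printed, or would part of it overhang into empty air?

entirely on top

Compare the two slices. At z = 0.6: the cube is present — its section is the full 15.5×8.5 rectangle (area 131.75 mm²); the cube at (7.5, -2.5) is present — its section is the full 22×8 rectangle (area 176.00 mm²); Taking the first minus the rest: starting from the 15.5×8.5 cube (131.75 mm²), the 22×8 cube at (7.5, -2.5) partially overlaps it — only the 44.00 mm² overlap (of its 176.00 mm²) is removed, clipping the outline — area = 87.75 mm². At z = 2.7: the cube (footprint 15.5×8.5) is included at this height (area 131.75 mm²); the 22×8 cube at (7.5, -2.5) contributes its full rectangle (area 176.00 mm²); Taking the first minus the rest: starting from the 15.5×8.5 cube (131.75 mm²), the 22×8 cube at (7.5, -2.5) partially overlaps it — only the 44.00 mm² overlap (of its 176.00 mm²) is removed, clipping the outline — area = 87.75 mm². Checking containment: the cross-section at z = 2.7 is a subset of the cross-section at z = 0.6.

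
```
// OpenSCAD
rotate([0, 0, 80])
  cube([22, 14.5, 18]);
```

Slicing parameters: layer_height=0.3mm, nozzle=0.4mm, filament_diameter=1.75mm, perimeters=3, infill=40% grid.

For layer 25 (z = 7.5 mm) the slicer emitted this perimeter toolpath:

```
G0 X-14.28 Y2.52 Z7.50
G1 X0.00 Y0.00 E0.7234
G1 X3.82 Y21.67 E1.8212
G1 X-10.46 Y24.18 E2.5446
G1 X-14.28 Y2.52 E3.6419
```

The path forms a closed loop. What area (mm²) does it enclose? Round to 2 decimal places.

318.98 mm²

Apply the shoelace formula to the sequence of (X, Y) vertices; enclosed area = 318.98 mm².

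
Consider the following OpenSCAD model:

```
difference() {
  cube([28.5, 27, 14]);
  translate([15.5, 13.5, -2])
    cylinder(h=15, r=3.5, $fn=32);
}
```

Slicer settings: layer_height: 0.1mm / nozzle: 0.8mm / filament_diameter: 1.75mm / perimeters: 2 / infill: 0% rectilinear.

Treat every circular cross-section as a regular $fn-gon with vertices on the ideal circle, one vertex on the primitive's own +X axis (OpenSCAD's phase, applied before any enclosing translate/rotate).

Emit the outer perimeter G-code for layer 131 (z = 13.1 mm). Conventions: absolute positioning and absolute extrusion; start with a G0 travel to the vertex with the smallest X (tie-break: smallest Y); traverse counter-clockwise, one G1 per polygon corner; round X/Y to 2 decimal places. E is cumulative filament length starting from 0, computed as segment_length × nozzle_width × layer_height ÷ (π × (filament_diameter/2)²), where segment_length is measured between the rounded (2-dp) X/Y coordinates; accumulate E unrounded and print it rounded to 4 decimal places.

At z = 13.1 mm: the 28.5×27 cube contributes its full rectangle; the cylinder at (15.5, 13.5) is absent (z outside [-2, 13]); After the difference (first − rest): none of the subtracted shapes is present at this height, so the 28.5×27 cube is unchanged — 1 connected region. The outline is a single polygon with 4 vertices. Extrusion per mm of travel: 0.8 × 0.1 / (π × 0.875²) = 0.033260. Accumulating E over each segment gives final E = 3.6919.

G0 X0.00 Y0.00 Z13.10
G1 X28.50 Y0.00 E0.9479
G1 X28.50 Y27.00 E1.8459
G1 X0.00 Y27.00 E2.7939
G1 X0.00 Y0.00 E3.6919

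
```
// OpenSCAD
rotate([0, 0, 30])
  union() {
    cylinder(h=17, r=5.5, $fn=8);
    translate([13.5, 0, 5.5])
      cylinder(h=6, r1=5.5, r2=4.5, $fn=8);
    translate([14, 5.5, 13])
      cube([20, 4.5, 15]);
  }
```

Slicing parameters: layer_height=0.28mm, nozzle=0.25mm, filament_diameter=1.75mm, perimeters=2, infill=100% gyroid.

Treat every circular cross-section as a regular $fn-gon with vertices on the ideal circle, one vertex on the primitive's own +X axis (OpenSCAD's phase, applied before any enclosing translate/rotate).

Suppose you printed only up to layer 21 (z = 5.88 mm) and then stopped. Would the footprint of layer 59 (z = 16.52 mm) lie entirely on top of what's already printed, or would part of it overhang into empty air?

Compare the two slices. At z = 5.88: the r=5.5 cylinder contributes a regular 8-gon of circumradius 5.5 (area = (8/2)·5.500²·sin(360°/8) = 85.56 mm²); the cone at (13.5, 0) (r1=5.5→r2=4.5) has section circumradius 5.437 here — a regular 8-gon (area = (8/2)·5.437²·sin(360°/8) = 83.60 mm²); the cube at (14, 5.5) is absent (z outside [13, 28]); Merging all regions: the 2 present regions are separate (no shared area or edge), so areas and boundary lengths simply add and each stays a separate island — area = 169.16 mm²; (whole slice rotated 30° about Z — lengths, areas and connectivity unchanged). At z = 16.52: the r=5.5 cylinder gives a regular 8-gon of circumradius 5.5 (constant along its height) (area = (8/2)·5.500²·sin(360°/8) = 85.56 mm²); the cone at (13.5, 0) is not intersected at this z (z outside [5.5, 11.5]); the cube at (14, 5.5) is present — its section is the full 20×4.5 rectangle (area 90.00 mm²); Combining (union): the 2 present regions are separate (no shared area or edge), so areas and boundary lengths simply add and each stays a separate island — area = 175.56 mm²; (whole slice rotated 30° about Z — lengths, areas and connectivity unchanged). Checking containment: at z = 16.52 the cross-section extends beyond the z = 5.88 cross-section by about 90.00 mm².

part overhangs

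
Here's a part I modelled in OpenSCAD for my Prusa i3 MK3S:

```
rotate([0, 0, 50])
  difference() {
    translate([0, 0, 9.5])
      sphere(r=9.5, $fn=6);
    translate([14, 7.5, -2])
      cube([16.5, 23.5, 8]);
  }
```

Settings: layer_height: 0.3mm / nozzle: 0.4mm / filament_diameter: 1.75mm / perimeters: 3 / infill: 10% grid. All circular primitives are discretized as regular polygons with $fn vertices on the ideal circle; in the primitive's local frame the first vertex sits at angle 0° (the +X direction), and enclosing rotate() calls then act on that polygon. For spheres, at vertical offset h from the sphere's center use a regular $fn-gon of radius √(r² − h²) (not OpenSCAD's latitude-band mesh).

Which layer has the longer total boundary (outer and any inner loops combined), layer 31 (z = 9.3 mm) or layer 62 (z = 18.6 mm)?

Layer 31 (z = 9.3): the r=9.5 sphere contributes a regular 6-gon of circumradius √(9.5²−0.2²) = 9.498 (perimeter = 2·6·9.498·sin(180°/6) = 56.99 mm); the cube at (14, 7.5) does not reach this height (z outside [-2, 6]); After the difference (first − rest): none of the subtracted shapes is present at this height, so the r=9.5 sphere is unchanged — boundary = 56.99 mm; (whole slice rotated 50° about Z — lengths, areas and connectivity unchanged). So its perimeter = 56.99 mm. Layer 62 (z = 18.6): the r=9.5 sphere slices to a regular 6-gon of circumradius 2.728 (√(r²−h²) with h=9.1 from center) (perimeter = 2·6·2.728·sin(180°/6) = 16.37 mm); the cube at (14, 7.5) is not intersected at this z (z outside [-2, 6]); After the difference (first − rest): none of the subtracted shapes is present at this height, so the r=9.5 sphere is unchanged — boundary = 16.37 mm; (rotated 50° about Z; rotation is an isometry so areas/perimeters/island counts are preserved). So its perimeter = 16.37 mm. Layer 31 is larger (56.99 vs 16.37 mm).

layer 31 (z = 9.3 mm)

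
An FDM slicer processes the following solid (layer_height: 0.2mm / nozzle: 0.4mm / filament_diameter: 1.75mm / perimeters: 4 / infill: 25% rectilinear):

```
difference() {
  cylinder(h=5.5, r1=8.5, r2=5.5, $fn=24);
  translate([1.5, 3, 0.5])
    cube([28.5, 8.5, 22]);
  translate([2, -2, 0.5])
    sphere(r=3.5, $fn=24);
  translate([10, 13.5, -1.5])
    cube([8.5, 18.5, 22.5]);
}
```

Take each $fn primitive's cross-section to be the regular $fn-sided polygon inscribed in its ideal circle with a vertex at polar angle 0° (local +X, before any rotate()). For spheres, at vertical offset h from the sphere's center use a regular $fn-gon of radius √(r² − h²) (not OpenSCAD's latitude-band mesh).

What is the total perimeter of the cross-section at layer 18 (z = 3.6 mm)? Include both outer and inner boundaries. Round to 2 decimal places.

53.14 mm

At z = 3.6 mm: the cone contributes a regular 24-gon of circumradius 6.536 (interpolated between r1=8.5 and r2=5.5 at t=0.655) (perimeter = 2·24·6.536·sin(180°/24) = 40.95 mm); the 28.5×8.5 cube at (1.5, 3) contributes its full rectangle (perimeter 74.00 mm); the r=3.5 sphere at (2, -2) contributes a regular 24-gon of circumradius √(3.5²−3.1²) = 1.625 (perimeter = 2·24·1.625·sin(180°/24) = 10.18 mm); the 8.5×18.5 cube at (10, 13.5) contributes its full rectangle (perimeter 54.00 mm); Taking the first minus the rest: starting from the cone, the 28.5×8.5 cube at (1.5, 3) partially overlaps it — only the 9.24 mm² overlap (of its 242.25 mm²) is removed, clipping the outline; the r=3.5 sphere at (2, -2) lies wholly inside it (removes its full 8.20 mm² and its 10.18 mm outline becomes a hole wall); the 8.5×18.5 cube at (10, 13.5) misses the remaining region (no effect) — boundary (outer + 1 inner loop) = 53.14 mm. Overall, the cross-section is one region with 1 hole. Total boundary length (outer + inner) = 53.14 mm.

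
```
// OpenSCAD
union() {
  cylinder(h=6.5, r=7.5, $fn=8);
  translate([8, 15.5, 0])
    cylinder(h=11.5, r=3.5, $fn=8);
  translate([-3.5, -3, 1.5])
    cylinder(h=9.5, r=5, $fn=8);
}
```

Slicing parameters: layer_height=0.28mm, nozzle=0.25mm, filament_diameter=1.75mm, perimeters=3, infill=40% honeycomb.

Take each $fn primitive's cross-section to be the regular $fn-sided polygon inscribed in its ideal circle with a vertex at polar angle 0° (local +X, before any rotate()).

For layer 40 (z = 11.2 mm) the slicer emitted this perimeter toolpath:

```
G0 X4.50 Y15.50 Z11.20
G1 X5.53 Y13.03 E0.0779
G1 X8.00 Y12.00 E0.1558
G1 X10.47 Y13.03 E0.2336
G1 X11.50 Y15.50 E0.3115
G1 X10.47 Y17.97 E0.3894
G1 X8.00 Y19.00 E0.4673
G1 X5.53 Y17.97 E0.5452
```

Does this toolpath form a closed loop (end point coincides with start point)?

Start point (G0): (4.50, 15.50). End point (last G1): the path does not return to the start — open.

no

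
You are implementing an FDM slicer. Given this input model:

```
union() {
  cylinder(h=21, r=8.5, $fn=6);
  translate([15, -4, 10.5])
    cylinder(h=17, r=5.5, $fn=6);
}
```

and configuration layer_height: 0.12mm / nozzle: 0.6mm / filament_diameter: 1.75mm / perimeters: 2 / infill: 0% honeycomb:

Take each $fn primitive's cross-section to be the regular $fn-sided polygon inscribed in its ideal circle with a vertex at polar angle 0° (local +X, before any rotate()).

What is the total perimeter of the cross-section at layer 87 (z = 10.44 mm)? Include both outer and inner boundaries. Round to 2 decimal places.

51.00 mm

At z = 10.44 mm: the r=8.5 cylinder contributes a regular 6-gon of circumradius 8.5 (perimeter = 2·6·8.500·sin(180°/6) = 51.00 mm); the cylinder at (15, -4) does not reach this height (z outside [10.5, 27.5]); Combining (union): only the r=8.5 cylinder is present, so the union is just that shape — boundary = 51.00 mm. Overall, the cross-section is a single solid region. Total boundary length (outer) = 51.00 mm.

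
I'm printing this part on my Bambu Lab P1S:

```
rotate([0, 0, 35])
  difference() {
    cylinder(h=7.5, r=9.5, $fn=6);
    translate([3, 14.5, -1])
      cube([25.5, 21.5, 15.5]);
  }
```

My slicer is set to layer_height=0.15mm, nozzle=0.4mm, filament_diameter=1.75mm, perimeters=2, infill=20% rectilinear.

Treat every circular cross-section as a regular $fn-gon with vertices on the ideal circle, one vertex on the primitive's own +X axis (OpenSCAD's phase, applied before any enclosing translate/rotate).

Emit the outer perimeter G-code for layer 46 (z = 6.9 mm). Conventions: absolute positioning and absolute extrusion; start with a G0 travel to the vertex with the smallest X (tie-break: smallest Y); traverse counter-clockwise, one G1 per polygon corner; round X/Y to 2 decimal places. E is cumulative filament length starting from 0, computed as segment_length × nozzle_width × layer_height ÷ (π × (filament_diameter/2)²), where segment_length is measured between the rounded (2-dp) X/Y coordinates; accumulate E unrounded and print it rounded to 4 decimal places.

At z = 6.9 mm: the r=9.5 cylinder contributes a regular 6-gon of circumradius 9.5; the cube at (3, 14.5) is present — its section is the full 25.5×21.5 rectangle; Taking the first minus the rest: starting from the r=9.5 cylinder, the 25.5×21.5 cube at (3, 14.5) misses the remaining region (no effect) — 1 connected region; (whole slice rotated 35° about Z — lengths, areas and connectivity unchanged). The outline is a single polygon with 6 vertices. Extrusion per mm of travel: 0.4 × 0.15 / (π × 0.875²) = 0.024945. Accumulating E over each segment gives final E = 1.4215.

G0 X-8.61 Y4.01 Z6.90
G1 X-7.78 Y-5.45 E0.2369
G1 X0.83 Y-9.46 E0.4738
G1 X8.61 Y-4.01 E0.7108
G1 X7.78 Y5.45 E0.9477
G1 X-0.83 Y9.46 E1.1846
G1 X-8.61 Y4.01 E1.4215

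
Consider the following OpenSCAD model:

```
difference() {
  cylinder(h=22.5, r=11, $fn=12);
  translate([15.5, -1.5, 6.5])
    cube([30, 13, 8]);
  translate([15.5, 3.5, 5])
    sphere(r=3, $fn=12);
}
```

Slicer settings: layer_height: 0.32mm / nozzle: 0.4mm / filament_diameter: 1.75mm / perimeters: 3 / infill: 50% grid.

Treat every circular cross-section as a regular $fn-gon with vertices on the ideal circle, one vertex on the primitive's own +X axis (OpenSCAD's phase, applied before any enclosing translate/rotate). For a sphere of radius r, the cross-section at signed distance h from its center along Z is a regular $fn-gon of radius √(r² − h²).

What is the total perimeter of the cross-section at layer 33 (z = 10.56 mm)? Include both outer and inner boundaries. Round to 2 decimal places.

At z = 10.56 mm: the cylinder: section is a regular 12-gon, circumradius r=11 (perimeter = 2·12·11.000·sin(180°/12) = 68.33 mm); the cube at (15.5, -1.5) is present — its section is the full 30×13 rectangle (perimeter 86.00 mm); the sphere at (15.5, 3.5) does not reach this height (|z−center|=5.560 > r=3); Subtracting the remaining from the first: starting from the r=11 cylinder, the 30×13 cube at (15.5, -1.5) misses the remaining region (no effect) — boundary = 68.33 mm. Overall, the cross-section is a single solid region. Total boundary length (outer) = 68.33 mm.

68.33 mm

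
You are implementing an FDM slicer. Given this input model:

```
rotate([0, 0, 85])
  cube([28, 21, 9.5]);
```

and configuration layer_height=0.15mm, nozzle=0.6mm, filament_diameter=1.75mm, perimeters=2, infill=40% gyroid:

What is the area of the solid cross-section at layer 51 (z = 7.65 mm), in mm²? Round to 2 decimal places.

588.00 mm²

At z = 7.65 mm: the cube (footprint 28×21) is included at this height (area 588.00 mm²); (whole slice rotated 85° about Z — lengths, areas and connectivity unchanged). Overall, the cross-section is a single solid region. Net area = 588.00 mm².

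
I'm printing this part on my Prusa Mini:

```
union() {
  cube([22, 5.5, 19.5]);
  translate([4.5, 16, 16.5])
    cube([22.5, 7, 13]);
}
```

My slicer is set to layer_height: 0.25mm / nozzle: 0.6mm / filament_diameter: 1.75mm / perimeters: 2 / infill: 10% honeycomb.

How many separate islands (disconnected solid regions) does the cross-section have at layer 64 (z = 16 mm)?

1

At z = 16 mm: the 22×5.5 cube contributes its full rectangle; the cube at (4.5, 16) does not reach this height (z outside [16.5, 29.5]); Taking the union: only the 22×5.5 cube is present, so the union is just that shape — 1 connected region. Overall, the cross-section is a single solid region. Island count = 1.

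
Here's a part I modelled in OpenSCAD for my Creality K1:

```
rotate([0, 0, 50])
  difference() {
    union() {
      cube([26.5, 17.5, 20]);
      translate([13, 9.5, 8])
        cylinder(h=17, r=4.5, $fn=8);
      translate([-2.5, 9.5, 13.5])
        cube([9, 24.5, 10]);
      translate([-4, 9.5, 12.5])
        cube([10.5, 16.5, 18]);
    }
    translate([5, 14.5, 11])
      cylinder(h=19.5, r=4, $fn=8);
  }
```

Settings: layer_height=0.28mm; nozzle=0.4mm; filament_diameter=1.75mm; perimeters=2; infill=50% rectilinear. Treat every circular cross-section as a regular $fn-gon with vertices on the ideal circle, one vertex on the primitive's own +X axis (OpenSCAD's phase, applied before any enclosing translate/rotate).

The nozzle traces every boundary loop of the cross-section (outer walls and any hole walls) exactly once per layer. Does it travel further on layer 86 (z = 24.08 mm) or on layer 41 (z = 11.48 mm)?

layer 41 (z = 11.48 mm)

Layer 86 (z = 24.08): the cube does not reach this height (z outside [0, 20]); the r=4.5 cylinder at (13, 9.5) contributes a regular 8-gon of circumradius 4.5 (perimeter = 2·8·4.500·sin(180°/8) = 27.55 mm); the cube at (-2.5, 9.5) does not reach this height (z outside [13.5, 23.5]); the 10.5×16.5 cube at (-4, 9.5) contributes its full rectangle (perimeter 54.00 mm); Combining (union): the 2 present regions are separate (no shared area or edge), so areas and boundary lengths simply add and each stays a separate island — boundary = 81.55 mm; the r=4 cylinder at (5, 14.5) gives a regular 8-gon of circumradius 4 (constant along its height) (perimeter = 2·8·4.000·sin(180°/8) = 24.49 mm); After the difference (first − rest): starting from the result so far, the r=4 cylinder at (5, 14.5) partially overlaps it — only the 33.70 mm² overlap (of its 45.25 mm²) is removed, clipping the outline — boundary = 90.29 mm; (rotated 50° about Z; rotation is an isometry so areas/perimeters/island counts are preserved). So its perimeter = 90.29 mm. Layer 41 (z = 11.48): the cube (footprint 26.5×17.5) is included at this height (perimeter 88.00 mm); the r=4.5 cylinder at (13, 9.5) gives a regular 8-gon of circumradius 4.5 (constant along its height) (perimeter = 2·8·4.500·sin(180°/8) = 27.55 mm); the cube at (-2.5, 9.5) is not intersected at this z (z outside [13.5, 23.5]); the cube at (-4, 9.5) is absent (z outside [12.5, 30.5]); Taking the union: the r=4.5 cylinder at (13, 9.5) lies entirely inside the 26.5×17.5 cube, so the union is just the 26.5×17.5 cube — boundary = 88.00 mm; the r=4 cylinder at (5, 14.5) contributes a regular 8-gon of circumradius 4 (perimeter = 2·8·4.000·sin(180°/8) = 24.49 mm); Subtracting the remaining from the first: starting from that combined region, the r=4 cylinder at (5, 14.5) partially overlaps it — only the 42.84 mm² overlap (of its 45.25 mm²) is removed, clipping the outline — boundary = 102.44 mm; (whole slice rotated 50° about Z — lengths, areas and connectivity unchanged). So its perimeter = 102.44 mm. Layer 41 is larger (102.44 vs 90.29 mm).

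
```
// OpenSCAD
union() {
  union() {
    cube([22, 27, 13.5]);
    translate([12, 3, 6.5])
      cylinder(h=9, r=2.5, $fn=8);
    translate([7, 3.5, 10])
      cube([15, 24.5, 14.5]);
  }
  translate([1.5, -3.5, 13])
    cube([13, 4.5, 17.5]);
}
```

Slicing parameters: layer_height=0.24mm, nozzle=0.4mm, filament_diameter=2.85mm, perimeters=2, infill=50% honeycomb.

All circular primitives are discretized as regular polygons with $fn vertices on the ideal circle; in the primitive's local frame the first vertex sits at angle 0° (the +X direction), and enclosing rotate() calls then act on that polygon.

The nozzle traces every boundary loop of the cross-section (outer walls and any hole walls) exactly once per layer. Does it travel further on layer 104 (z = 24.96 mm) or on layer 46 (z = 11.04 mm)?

Layer 104 (z = 24.96): the cube is absent (z outside [0, 13.5]); the cylinder at (12, 3) does not reach this height (z outside [6.5, 15.5]); the cube at (7, 3.5) is not intersected at this z (z outside [10, 24.5]); Merging all regions: nothing is present at this height; the cube at (1.5, -3.5) is present — its section is the full 13×4.5 rectangle (perimeter 35.00 mm); Combining (union): only the 13×4.5 cube at (1.5, -3.5) is present, so the union is just that shape — boundary = 35.00 mm. So its perimeter = 35.00 mm. Layer 46 (z = 11.04): the cube is present — its section is the full 22×27 rectangle (perimeter 98.00 mm); the cylinder at (12, 3): section is a regular 8-gon, circumradius r=2.5 (perimeter = 2·8·2.500·sin(180°/8) = 15.31 mm); the cube at (7, 3.5) is present — its section is the full 15×24.5 rectangle (perimeter 79.00 mm); Combining (union): the regions partially overlap (shared area 370.18 mm²), so the edge portions inside another operand are dropped and the merged outline is re-measured after clipping — boundary = 100.00 mm; the cube at (1.5, -3.5) does not reach this height (z outside [13, 30.5]); Combining (union): only that combined region is present, so the union is just that shape — boundary = 100.00 mm. So its perimeter = 100.00 mm. Layer 46 is larger (100.00 vs 35.00 mm).

layer 46 (z = 11.04 mm)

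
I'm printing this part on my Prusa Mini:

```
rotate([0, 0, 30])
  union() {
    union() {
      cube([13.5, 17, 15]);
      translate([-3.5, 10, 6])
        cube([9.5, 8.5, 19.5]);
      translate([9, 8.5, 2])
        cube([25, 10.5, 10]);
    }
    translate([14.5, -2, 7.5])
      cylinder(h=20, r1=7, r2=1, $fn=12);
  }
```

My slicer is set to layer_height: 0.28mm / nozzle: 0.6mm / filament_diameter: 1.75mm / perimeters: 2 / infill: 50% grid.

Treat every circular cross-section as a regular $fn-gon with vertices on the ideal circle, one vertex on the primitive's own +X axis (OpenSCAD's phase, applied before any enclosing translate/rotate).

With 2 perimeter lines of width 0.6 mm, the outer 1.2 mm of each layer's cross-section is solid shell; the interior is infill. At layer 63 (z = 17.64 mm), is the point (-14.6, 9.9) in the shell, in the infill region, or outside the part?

outside

At z = 17.64 mm: the cube is not intersected at this z (z outside [0, 15]); the cube at (-3.5, 10) is present — its section is the full 9.5×8.5 rectangle; the cube at (9, 8.5) does not reach this height (z outside [2, 12]); Merging all regions: only the 9.5×8.5 cube at (-3.5, 10) is present, so the union is just that shape — 1 connected region; the cone at (14.5, -2) (r1=7→r2=1) has section circumradius 3.958 here — a regular 12-gon; Merging all regions: the 2 present regions are separate (no shared area or edge), so areas and boundary lengths simply add and each stays a separate island — 2 connected regions; (rotated 30° about Z; rotation is an isometry so areas/perimeters/island counts are preserved). Overall, the cross-section has 2 separate islands. Undo the 30° rotation: the query point maps to (-7.694, 15.874) in the un-rotated model frame. The nearest boundary edge runs (-3.50, 10.00)→(-3.50, 18.50); distance from the point to it = 4.19 mm. The point is not inside any of the regions above, so it lies outside the cross-section (4.19 mm from the nearest boundary).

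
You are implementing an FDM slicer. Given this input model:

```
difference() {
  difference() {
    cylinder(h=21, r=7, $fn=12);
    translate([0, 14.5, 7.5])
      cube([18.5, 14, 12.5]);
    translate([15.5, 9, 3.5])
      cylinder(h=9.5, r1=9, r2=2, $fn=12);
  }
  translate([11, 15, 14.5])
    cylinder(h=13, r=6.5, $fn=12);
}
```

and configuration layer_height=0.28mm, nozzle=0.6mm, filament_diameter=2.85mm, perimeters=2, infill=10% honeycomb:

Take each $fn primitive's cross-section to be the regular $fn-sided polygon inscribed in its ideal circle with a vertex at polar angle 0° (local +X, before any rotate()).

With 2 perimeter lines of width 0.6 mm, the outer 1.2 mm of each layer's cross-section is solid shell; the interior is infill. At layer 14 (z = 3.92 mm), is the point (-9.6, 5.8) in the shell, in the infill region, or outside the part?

outside

At z = 3.92 mm: the r=7 cylinder gives a regular 12-gon of circumradius 7 (constant along its height); the cube at (0, 14.5) is not intersected at this z (z outside [7.5, 20]); the cone at (15.5, 9) contributes a regular 12-gon of circumradius 8.691 (interpolated between r1=9 and r2=2 at t=0.044); Taking the first minus the rest: starting from the r=7 cylinder, the cone at (15.5, 9) misses the remaining region (no effect) — 1 connected region; the cylinder at (11, 15) is not intersected at this z (z outside [14.5, 27.5]); Taking the first minus the rest: none of the subtracted shapes is present at this height, so that combined region is unchanged — 1 connected region. Overall, the cross-section is a single solid region. The nearest boundary edge runs (-7.00, 0.00)→(-6.06, 3.50); distance from the point to it = 4.22 mm. The point is not inside any of the regions above, so it lies outside the cross-section (4.22 mm from the nearest boundary).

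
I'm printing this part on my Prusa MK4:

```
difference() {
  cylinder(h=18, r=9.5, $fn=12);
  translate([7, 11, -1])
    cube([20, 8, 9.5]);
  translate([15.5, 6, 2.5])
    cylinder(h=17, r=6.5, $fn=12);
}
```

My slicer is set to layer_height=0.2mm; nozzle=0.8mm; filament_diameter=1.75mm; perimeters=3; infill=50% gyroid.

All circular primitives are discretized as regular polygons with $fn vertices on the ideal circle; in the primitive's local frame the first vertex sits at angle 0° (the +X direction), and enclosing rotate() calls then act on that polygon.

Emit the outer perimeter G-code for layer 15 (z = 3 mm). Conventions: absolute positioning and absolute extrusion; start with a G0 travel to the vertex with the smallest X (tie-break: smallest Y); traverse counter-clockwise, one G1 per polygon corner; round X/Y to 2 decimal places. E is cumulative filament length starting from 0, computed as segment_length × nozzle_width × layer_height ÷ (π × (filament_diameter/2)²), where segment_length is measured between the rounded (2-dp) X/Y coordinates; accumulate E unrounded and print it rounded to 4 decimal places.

At z = 3 mm: the cylinder: section is a regular 12-gon, circumradius r=9.5; the cube at (7, 11) is present — its section is the full 20×8 rectangle; the r=6.5 cylinder at (15.5, 6) contributes a regular 12-gon of circumradius 6.5; Subtracting the remaining from the first: starting from the r=9.5 cylinder, the 20×8 cube at (7, 11) misses the remaining region (no effect); the r=6.5 cylinder at (15.5, 6) misses the remaining region (no effect) — 1 connected region. The outline is a single polygon with 12 vertices. Extrusion per mm of travel: 0.8 × 0.2 / (π × 0.875²) = 0.066520. Accumulating E over each segment gives final E = 3.9261.

G0 X-9.50 Y0.00 Z3.00
G1 X-8.23 Y-4.75 E0.3271
G1 X-4.75 Y-8.23 E0.6544
G1 X0.00 Y-9.50 E0.9815
G1 X4.75 Y-8.23 E1.3086
G1 X8.23 Y-4.75 E1.6360
G1 X9.50 Y0.00 E1.9630
G1 X8.23 Y4.75 E2.2901
G1 X4.75 Y8.23 E2.6175
G1 X0.00 Y9.50 E2.9446
G1 X-4.75 Y8.23 E3.2716
G1 X-8.23 Y4.75 E3.5990
G1 X-9.50 Y0.00 E3.9261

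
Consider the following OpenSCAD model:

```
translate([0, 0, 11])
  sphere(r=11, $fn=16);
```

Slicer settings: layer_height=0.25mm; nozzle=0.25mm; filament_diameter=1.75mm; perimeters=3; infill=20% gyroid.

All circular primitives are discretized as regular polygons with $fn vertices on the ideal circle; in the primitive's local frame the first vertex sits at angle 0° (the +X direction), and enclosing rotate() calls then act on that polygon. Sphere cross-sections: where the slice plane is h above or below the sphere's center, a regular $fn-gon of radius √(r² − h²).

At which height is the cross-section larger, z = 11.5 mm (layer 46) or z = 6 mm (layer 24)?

layer 46 (z = 11.5 mm)

Layer 46 (z = 11.5): the r=11 sphere contributes a regular 16-gon of circumradius √(11²−0.5²) = 10.989 (area = (16/2)·10.989²·sin(360°/16) = 369.67 mm²). So its area = 369.67 mm². Layer 24 (z = 6): the r=11 sphere contributes a regular 16-gon of circumradius √(11²−5²) = 9.798 (area = (16/2)·9.798²·sin(360°/16) = 293.90 mm²). So its area = 293.90 mm². Layer 46 is larger (369.67 vs 293.90 mm²).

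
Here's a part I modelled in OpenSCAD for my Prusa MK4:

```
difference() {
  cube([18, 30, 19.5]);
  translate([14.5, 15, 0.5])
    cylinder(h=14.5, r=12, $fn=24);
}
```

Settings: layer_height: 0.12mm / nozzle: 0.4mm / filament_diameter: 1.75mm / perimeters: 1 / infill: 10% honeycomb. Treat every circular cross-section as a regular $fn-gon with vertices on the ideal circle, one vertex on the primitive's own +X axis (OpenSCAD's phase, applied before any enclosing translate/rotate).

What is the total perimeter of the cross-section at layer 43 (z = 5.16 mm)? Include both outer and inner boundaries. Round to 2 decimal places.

At z = 5.16 mm: the cube is present — its section is the full 18×30 rectangle (perimeter 96.00 mm); the cylinder at (14.5, 15): section is a regular 24-gon, circumradius r=12 (perimeter = 2·24·12.000·sin(180°/24) = 75.18 mm); Taking the first minus the rest: starting from the 18×30 cube, the r=12 cylinder at (14.5, 15) partially overlaps it — only the 305.96 mm² overlap (of its 447.24 mm²) is removed, clipping the outline — boundary = 117.85 mm. Overall, the cross-section is a single solid region. Total boundary length (outer) = 117.85 mm.

117.85 mm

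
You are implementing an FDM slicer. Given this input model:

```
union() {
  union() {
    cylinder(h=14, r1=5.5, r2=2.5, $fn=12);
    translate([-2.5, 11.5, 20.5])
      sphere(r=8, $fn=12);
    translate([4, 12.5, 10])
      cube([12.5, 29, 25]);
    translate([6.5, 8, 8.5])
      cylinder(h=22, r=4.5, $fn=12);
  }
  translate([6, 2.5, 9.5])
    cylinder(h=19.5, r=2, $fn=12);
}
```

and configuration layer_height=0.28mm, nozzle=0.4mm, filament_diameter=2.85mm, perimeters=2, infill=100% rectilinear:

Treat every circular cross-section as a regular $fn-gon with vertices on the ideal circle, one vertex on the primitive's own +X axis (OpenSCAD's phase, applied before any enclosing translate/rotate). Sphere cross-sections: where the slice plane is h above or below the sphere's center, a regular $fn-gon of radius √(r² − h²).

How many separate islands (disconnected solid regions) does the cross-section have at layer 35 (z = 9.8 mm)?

2

At z = 9.8 mm: the cone contributes a regular 12-gon of circumradius 3.400 (interpolated between r1=5.5 and r2=2.5 at t=0.700); the sphere at (-2.5, 11.5) does not reach this height (|z−center|=10.700 > r=8); the cube at (4, 12.5) is not intersected at this z (z outside [10, 35]); the r=4.5 cylinder at (6.5, 8) gives a regular 12-gon of circumradius 4.5 (constant along its height); Taking the union: the 2 present regions are separate (no shared area or edge), so areas and boundary lengths simply add and each stays a separate island — 2 connected regions; the r=2 cylinder at (6, 2.5) contributes a regular 12-gon of circumradius 2; Combining (union): the regions partially overlap (shared area 1.58 mm²), so overlapping operands fuse into one piece — 2 connected regions. Overall, the cross-section has 2 separate islands. Island count = 2.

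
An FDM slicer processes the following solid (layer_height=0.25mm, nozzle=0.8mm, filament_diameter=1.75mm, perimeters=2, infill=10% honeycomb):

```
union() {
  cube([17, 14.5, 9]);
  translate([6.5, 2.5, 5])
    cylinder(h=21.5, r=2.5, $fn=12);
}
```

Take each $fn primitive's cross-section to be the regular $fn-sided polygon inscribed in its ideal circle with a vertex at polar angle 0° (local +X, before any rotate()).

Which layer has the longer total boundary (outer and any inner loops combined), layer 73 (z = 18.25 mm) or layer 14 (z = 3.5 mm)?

Layer 73 (z = 18.25): the cube does not reach this height (z outside [0, 9]); the r=2.5 cylinder at (6.5, 2.5) contributes a regular 12-gon of circumradius 2.5 (perimeter = 2·12·2.500·sin(180°/12) = 15.53 mm); Taking the union: only the r=2.5 cylinder at (6.5, 2.5) is present, so the union is just that shape — boundary = 15.53 mm. So its perimeter = 15.53 mm. Layer 14 (z = 3.5): the 17×14.5 cube contributes its full rectangle (perimeter 63.00 mm); the cylinder at (6.5, 2.5) does not reach this height (z outside [5, 26.5]); Merging all regions: only the 17×14.5 cube is present, so the union is just that shape — boundary = 63.00 mm. So its perimeter = 63.00 mm. Layer 14 is larger (63.00 vs 15.53 mm).

layer 14 (z = 3.5 mm)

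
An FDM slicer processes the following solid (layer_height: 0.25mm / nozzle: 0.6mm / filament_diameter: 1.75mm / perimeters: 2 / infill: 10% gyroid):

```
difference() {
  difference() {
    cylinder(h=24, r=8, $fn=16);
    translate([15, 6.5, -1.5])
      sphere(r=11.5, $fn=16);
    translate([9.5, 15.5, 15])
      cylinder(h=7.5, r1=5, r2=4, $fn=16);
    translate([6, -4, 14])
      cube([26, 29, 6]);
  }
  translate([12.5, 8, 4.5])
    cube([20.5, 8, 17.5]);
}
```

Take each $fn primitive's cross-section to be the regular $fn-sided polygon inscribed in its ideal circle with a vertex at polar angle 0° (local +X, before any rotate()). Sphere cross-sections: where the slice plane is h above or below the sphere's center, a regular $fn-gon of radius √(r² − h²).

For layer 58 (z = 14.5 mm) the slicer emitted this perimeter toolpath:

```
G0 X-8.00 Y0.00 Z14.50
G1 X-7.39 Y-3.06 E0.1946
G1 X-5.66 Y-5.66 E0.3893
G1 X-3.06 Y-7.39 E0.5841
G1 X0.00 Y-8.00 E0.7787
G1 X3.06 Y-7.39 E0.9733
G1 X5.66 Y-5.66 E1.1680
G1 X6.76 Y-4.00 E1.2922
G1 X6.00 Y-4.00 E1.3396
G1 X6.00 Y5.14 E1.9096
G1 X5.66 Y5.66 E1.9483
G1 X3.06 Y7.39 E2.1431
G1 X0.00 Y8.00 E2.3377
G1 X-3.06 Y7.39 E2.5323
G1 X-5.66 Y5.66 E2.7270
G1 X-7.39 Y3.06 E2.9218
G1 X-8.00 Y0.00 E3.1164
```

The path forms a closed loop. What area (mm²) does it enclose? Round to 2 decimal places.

183.11 mm²

Apply the shoelace formula to the sequence of (X, Y) vertices; enclosed area = 183.11 mm².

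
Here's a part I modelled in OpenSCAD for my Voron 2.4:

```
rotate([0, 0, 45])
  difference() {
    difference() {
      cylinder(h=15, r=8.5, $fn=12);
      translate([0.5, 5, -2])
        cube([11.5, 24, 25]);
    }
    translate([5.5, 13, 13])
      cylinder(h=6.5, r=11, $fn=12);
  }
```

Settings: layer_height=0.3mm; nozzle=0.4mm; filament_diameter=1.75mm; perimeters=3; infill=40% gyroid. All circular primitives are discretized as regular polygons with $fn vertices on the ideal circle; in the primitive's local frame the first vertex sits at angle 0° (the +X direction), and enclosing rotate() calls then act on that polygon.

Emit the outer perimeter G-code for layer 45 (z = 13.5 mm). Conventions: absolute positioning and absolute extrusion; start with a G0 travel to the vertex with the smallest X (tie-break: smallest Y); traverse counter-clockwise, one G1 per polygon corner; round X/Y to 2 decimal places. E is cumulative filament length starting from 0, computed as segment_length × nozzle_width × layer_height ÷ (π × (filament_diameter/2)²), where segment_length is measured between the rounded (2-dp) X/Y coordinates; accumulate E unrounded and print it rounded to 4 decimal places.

At z = 13.5 mm: the cylinder: section is a regular 12-gon, circumradius r=8.5; the cube at (0.5, 5) is present — its section is the full 11.5×24 rectangle; After the difference (first − rest): starting from the r=8.5 cylinder, the 11.5×24 cube at (0.5, 5) partially overlaps it — only the 13.53 mm² overlap (of its 276.00 mm²) is removed, clipping the outline — 1 connected region; the r=11 cylinder at (5.5, 13) contributes a regular 12-gon of circumradius 11; Taking the first minus the rest: starting from the result so far, the r=11 cylinder at (5.5, 13) partially overlaps it — only the 29.35 mm² overlap (of its 363.00 mm²) is removed, clipping the outline — 1 connected region; (rotated 45° about Z; rotation is an isometry so areas/perimeters/island counts are preserved). The outline is a single polygon with 13 vertices. Extrusion per mm of travel: 0.4 × 0.3 / (π × 0.875²) = 0.049890. Accumulating E over each segment gives final E = 2.5881.

G0 X-8.21 Y-2.20 Z13.50
G1 X-6.01 Y-6.01 E0.2195
G1 X-2.20 Y-8.21 E0.4390
G1 X2.20 Y-8.21 E0.6585
G1 X6.01 Y-6.01 E0.8780
G1 X8.21 Y-2.20 E1.0975
G1 X8.21 Y2.20 E1.3170
G1 X6.01 Y6.01 E1.5365
G1 X3.66 Y7.36 E1.6717
G1 X2.47 Y5.30 E1.7904
G1 X-2.46 Y2.46 E2.0743
G1 X-8.06 Y2.46 E2.3536
G1 X-8.21 Y2.20 E2.3686
G1 X-8.21 Y-2.20 E2.5881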